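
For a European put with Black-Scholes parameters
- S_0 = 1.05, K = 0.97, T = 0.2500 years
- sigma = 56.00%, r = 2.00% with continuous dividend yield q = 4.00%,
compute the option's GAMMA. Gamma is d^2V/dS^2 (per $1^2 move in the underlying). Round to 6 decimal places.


d1 = 0.4051763273; d2 = 0.1251763273
phi(d1) = 0.3675034909; exp(-qT) = 0.9900498337; exp(-rT) = 0.9950124792
Gamma = exp(-qT) * phi(d1) / (S * sigma * sqrt(T)) = 0.9900498337 * 0.3675034909 / (1.0500 * 0.5600 * 0.5000000000) = 1.237574

Answer: Gamma = 1.237574


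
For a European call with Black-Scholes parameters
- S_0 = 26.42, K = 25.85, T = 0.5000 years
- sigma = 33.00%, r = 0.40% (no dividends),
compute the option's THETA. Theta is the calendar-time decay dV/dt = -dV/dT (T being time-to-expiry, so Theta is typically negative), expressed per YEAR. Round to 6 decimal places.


Answer: Theta = -2.452339

Derivation:
d1 = 0.2187132620; d2 = -0.0146319757
phi(d1) = 0.3895136853; exp(-qT) = 1.0000000000; exp(-rT) = 0.9980019987
Theta = -S*exp(-qT)*phi(d1)*sigma/(2*sqrt(T)) - r*K*exp(-rT)*N(d2) + q*S*exp(-qT)*N(d1)
N(d1) = 0.5865632913; N(d2) = 0.4941628945; sqrt(T) = 0.7071067812
Term 1 = -26.4200 * 1.0000000000 * 0.3895136853 * 0.3300 / (2 * 0.7071067812) = -2.4013445401
Term 2 = -0.0040 * 25.8500 * 0.9980019987 * 0.4941628945 = -0.0509943525
Term 3 = 0 (no dividend yield, q = 0)
Theta = -2.4013445401 + (-0.0509943525) + (0.0000000000) = -2.452339


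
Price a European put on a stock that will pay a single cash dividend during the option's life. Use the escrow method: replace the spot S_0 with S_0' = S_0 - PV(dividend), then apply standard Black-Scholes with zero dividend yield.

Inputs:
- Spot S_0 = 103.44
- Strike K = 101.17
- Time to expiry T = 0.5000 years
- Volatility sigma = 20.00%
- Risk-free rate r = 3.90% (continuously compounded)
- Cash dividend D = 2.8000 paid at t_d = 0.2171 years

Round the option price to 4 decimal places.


Answer: Price = 4.9396

Derivation:
PV(D) = D * exp(-r * t_d) = 2.8000 * 0.99156884 = 2.77639276
S_0' = S_0 - PV(D) = 103.4400 - 2.77639276 = 100.66360724
d1 = (ln(S_0'/K) + (r + sigma^2/2)*T) / (sigma*sqrt(T)) = 0.17311435
d2 = d1 - sigma*sqrt(T) = 0.03169300
exp(-rT) = 0.98068890
N(-d1) = 0.43128077; N(-d2) = 0.48735844
P = K * exp(-rT) * N(-d2) - S_0' * N(-d1) = 101.1700 * 0.98068890 * 0.48735844 - 100.66360724 * 0.43128077 = 4.9396


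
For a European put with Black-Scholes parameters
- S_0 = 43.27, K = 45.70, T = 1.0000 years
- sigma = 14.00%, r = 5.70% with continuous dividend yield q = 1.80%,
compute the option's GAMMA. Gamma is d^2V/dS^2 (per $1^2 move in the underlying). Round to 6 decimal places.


d1 = -0.0417053119; d2 = -0.1817053119
phi(d1) = 0.3985954845; exp(-qT) = 0.9821610324; exp(-rT) = 0.9445940694
Gamma = exp(-qT) * phi(d1) / (S * sigma * sqrt(T)) = 0.9821610324 * 0.3985954845 / (43.2700 * 0.1400 * 1.0000000000) = 0.064625

Answer: Gamma = 0.064625


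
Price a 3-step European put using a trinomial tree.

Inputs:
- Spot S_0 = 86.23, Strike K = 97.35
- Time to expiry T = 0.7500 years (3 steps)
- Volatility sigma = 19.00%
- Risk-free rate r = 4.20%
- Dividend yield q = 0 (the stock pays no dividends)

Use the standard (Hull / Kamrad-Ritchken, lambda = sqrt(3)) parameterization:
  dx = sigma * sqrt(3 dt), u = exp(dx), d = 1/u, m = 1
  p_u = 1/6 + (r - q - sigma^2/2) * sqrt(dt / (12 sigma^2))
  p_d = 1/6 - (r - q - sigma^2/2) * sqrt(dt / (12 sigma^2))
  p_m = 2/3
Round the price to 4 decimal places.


dt = T/N = 0.250000; dx = sigma*sqrt(3*dt) = 0.164545
u = exp(dx) = 1.178856; d = 1/u = 0.848280
p_u = 0.184861, p_m = 0.666667, p_d = 0.148473
Discount per step: exp(-r*dt) = 0.989555
Stock lattice S(k, j) with j the centered position index:
  k=0: S(0,+0) = 86.2300
  k=1: S(1,-1) = 73.1472; S(1,+0) = 86.2300; S(1,+1) = 101.6528
  k=2: S(2,-2) = 62.0493; S(2,-1) = 73.1472; S(2,+0) = 86.2300; S(2,+1) = 101.6528; S(2,+2) = 119.8340
  k=3: S(3,-3) = 52.6351; S(3,-2) = 62.0493; S(3,-1) = 73.1472; S(3,+0) = 86.2300; S(3,+1) = 101.6528; S(3,+2) = 119.8340; S(3,+3) = 141.2671
Terminal payoffs V(N, j) = max(K - S_T, 0):
  V(3,-3) = 44.714875; V(3,-2) = 35.300746; V(3,-1) = 24.202839; V(3,+0) = 11.120000; V(3,+1) = 0.000000; V(3,+2) = 0.000000; V(3,+3) = 0.000000
Backward induction: V(k, j) = exp(-r*dt) * [p_u * V(k+1, j+1) + p_m * V(k+1, j) + p_d * V(k+1, j-1)]
  V(2,-2) = exp(-r*dt) * [p_u*24.202839 + p_m*35.300746 + p_d*44.714875] = 34.285028
  V(2,-1) = exp(-r*dt) * [p_u*11.120000 + p_m*24.202839 + p_d*35.300746] = 23.187320
  V(2,+0) = exp(-r*dt) * [p_u*0.000000 + p_m*11.120000 + p_d*24.202839] = 10.891824
  V(2,+1) = exp(-r*dt) * [p_u*0.000000 + p_m*0.000000 + p_d*11.120000] = 1.633770
  V(2,+2) = exp(-r*dt) * [p_u*0.000000 + p_m*0.000000 + p_d*0.000000] = 0.000000
  V(1,-1) = exp(-r*dt) * [p_u*10.891824 + p_m*23.187320 + p_d*34.285028] = 22.326407
  V(1,+0) = exp(-r*dt) * [p_u*1.633770 + p_m*10.891824 + p_d*23.187320] = 10.890958
  V(1,+1) = exp(-r*dt) * [p_u*0.000000 + p_m*1.633770 + p_d*10.891824] = 2.678049
  V(0,+0) = exp(-r*dt) * [p_u*2.678049 + p_m*10.890958 + p_d*22.326407] = 10.954931

Answer: Price = V(0,0) = 10.9549


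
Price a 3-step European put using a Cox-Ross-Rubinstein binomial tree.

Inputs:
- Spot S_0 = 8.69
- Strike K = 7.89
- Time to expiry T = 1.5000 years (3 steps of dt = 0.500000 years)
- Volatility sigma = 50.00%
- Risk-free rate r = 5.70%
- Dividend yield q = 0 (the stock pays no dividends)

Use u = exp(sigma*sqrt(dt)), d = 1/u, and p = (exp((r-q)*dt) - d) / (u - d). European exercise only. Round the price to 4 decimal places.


dt = T/N = 0.500000
u = exp(sigma*sqrt(dt)) = 1.424119; d = 1/u = 0.702189
p = (exp((r-q)*dt) - d) / (u - d) = 0.452566
Discount per step: exp(-r*dt) = 0.971902
Stock lattice S(k, i) with i counting down-moves:
  k=0: S(0,0) = 8.6900
  k=1: S(1,0) = 12.3756; S(1,1) = 6.1020
  k=2: S(2,0) = 17.6243; S(2,1) = 8.6900; S(2,2) = 4.2848
  k=3: S(3,0) = 25.0991; S(3,1) = 12.3756; S(3,2) = 6.1020; S(3,3) = 3.0087
Terminal payoffs V(N, i) = max(K - S_T, 0):
  V(3,0) = 0.000000; V(3,1) = 0.000000; V(3,2) = 1.787982; V(3,3) = 4.881286
Backward induction: V(k, i) = exp(-r*dt) * [p * V(k+1, i) + (1-p) * V(k+1, i+1)].
  V(2,0) = exp(-r*dt) * [p*0.000000 + (1-p)*0.000000] = 0.000000
  V(2,1) = exp(-r*dt) * [p*0.000000 + (1-p)*1.787982] = 0.951299
  V(2,2) = exp(-r*dt) * [p*1.787982 + (1-p)*4.881286] = 3.383542
  V(1,0) = exp(-r*dt) * [p*0.000000 + (1-p)*0.951299] = 0.506141
  V(1,1) = exp(-r*dt) * [p*0.951299 + (1-p)*3.383542] = 2.218650
  V(0,0) = exp(-r*dt) * [p*0.506141 + (1-p)*2.218650] = 1.403063

Answer: Price = V(0,0) = 1.4031


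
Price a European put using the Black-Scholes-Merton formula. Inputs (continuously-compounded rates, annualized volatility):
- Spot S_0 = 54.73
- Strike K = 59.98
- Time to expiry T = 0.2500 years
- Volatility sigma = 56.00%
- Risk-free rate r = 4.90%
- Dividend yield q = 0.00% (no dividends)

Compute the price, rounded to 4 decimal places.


Answer: Price = 8.8564

Derivation:
d1 = (ln(S/K) + (r - q + 0.5*sigma^2) * T) / (sigma * sqrt(T)) = -0.14338989
d2 = d1 - sigma * sqrt(T) = -0.42338989
exp(-rT) = 0.98782473; exp(-qT) = 1.00000000
P = K * exp(-rT) * N(-d2) - S_0 * exp(-qT) * N(-d1)
N(-d1) = 0.55700887; N(-d2) = 0.66399459
P = 59.9800 * 0.98782473 * 0.66399459 - 54.7300 * 1.00000000 * 0.55700887 = 8.8564


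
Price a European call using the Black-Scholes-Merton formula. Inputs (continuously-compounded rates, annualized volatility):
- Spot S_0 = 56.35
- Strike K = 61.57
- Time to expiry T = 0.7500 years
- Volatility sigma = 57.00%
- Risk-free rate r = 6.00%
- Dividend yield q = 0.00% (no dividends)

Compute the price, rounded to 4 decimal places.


Answer: Price = 10.0177

Derivation:
d1 = (ln(S/K) + (r - q + 0.5*sigma^2) * T) / (sigma * sqrt(T)) = 0.15850797
d2 = d1 - sigma * sqrt(T) = -0.33512651
exp(-rT) = 0.95599748; exp(-qT) = 1.00000000
C = S_0 * exp(-qT) * N(d1) - K * exp(-rT) * N(d2)
N(d1) = 0.56297173; N(d2) = 0.36876483
C = 56.3500 * 1.00000000 * 0.56297173 - 61.5700 * 0.95599748 * 0.36876483 = 10.0177


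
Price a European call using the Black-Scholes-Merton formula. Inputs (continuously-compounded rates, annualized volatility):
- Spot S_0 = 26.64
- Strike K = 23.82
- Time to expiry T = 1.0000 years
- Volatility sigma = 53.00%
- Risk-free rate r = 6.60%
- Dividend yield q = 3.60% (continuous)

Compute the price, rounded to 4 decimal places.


d1 = (ln(S/K) + (r - q + 0.5*sigma^2) * T) / (sigma * sqrt(T)) = 0.53271374
d2 = d1 - sigma * sqrt(T) = 0.00271374
exp(-rT) = 0.93613086; exp(-qT) = 0.96464029
C = S_0 * exp(-qT) * N(d1) - K * exp(-rT) * N(d2)
N(d1) = 0.70288412; N(d2) = 0.50108262
C = 26.6400 * 0.96464029 * 0.70288412 - 23.8200 * 0.93613086 * 0.50108262 = 6.8893

Answer: Price = 6.8893


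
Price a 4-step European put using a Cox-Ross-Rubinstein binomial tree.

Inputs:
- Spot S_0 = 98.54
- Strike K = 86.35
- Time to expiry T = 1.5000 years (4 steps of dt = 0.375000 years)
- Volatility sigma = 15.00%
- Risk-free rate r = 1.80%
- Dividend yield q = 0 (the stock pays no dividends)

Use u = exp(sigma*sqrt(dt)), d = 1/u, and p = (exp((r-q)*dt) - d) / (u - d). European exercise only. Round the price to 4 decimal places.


Answer: Price = V(0,0) = 1.9837

Derivation:
dt = T/N = 0.375000
u = exp(sigma*sqrt(dt)) = 1.096207; d = 1/u = 0.912237
p = (exp((r-q)*dt) - d) / (u - d) = 0.513867
Discount per step: exp(-r*dt) = 0.993273
Stock lattice S(k, i) with i counting down-moves:
  k=0: S(0,0) = 98.5400
  k=1: S(1,0) = 108.0202; S(1,1) = 89.8918
  k=2: S(2,0) = 118.4125; S(2,1) = 98.5400; S(2,2) = 82.0026
  k=3: S(3,0) = 129.8046; S(3,1) = 108.0202; S(3,2) = 89.8918; S(3,3) = 74.8058
  k=4: S(4,0) = 142.2927; S(4,1) = 118.4125; S(4,2) = 98.5400; S(4,3) = 82.0026; S(4,4) = 68.2406
Terminal payoffs V(N, i) = max(K - S_T, 0):
  V(4,0) = 0.000000; V(4,1) = 0.000000; V(4,2) = 0.000000; V(4,3) = 4.347410; V(4,4) = 18.109441
Backward induction: V(k, i) = exp(-r*dt) * [p * V(k+1, i) + (1-p) * V(k+1, i+1)].
  V(3,0) = exp(-r*dt) * [p*0.000000 + (1-p)*0.000000] = 0.000000
  V(3,1) = exp(-r*dt) * [p*0.000000 + (1-p)*0.000000] = 0.000000
  V(3,2) = exp(-r*dt) * [p*0.000000 + (1-p)*4.347410] = 2.099202
  V(3,3) = exp(-r*dt) * [p*4.347410 + (1-p)*18.109441] = 10.963335
  V(2,0) = exp(-r*dt) * [p*0.000000 + (1-p)*0.000000] = 0.000000
  V(2,1) = exp(-r*dt) * [p*0.000000 + (1-p)*2.099202] = 1.013626
  V(2,2) = exp(-r*dt) * [p*2.099202 + (1-p)*10.963335] = 6.365239
  V(1,0) = exp(-r*dt) * [p*0.000000 + (1-p)*1.013626] = 0.489442
  V(1,1) = exp(-r*dt) * [p*1.013626 + (1-p)*6.365239] = 3.590901
  V(0,0) = exp(-r*dt) * [p*0.489442 + (1-p)*3.590901] = 1.983728


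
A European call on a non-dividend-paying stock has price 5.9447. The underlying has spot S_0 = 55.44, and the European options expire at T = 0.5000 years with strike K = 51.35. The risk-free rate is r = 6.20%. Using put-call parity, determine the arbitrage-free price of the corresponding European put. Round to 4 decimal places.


Answer: Put price = 0.2873

Derivation:
Put-call parity: C - P = S_0 * exp(-qT) - K * exp(-rT).
S_0 * exp(-qT) = 55.4400 * 1.00000000 = 55.44000000
K * exp(-rT) = 51.3500 * 0.96947557 = 49.78257068
P = C - S*exp(-qT) + K*exp(-rT)
P = 5.9447 - 55.44000000 + 49.78257068 = 0.2873


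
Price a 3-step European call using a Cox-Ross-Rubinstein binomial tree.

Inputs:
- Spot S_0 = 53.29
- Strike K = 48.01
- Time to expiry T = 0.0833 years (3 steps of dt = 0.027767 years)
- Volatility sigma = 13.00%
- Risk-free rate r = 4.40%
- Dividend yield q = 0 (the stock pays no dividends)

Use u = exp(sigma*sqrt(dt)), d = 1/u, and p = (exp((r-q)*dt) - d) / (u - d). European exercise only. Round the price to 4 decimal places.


dt = T/N = 0.027767
u = exp(sigma*sqrt(dt)) = 1.021899; d = 1/u = 0.978571
p = (exp((r-q)*dt) - d) / (u - d) = 0.522799
Discount per step: exp(-r*dt) = 0.998779
Stock lattice S(k, i) with i counting down-moves:
  k=0: S(0,0) = 53.2900
  k=1: S(1,0) = 54.4570; S(1,1) = 52.1480
  k=2: S(2,0) = 55.6495; S(2,1) = 53.2900; S(2,2) = 51.0305
  k=3: S(3,0) = 56.8682; S(3,1) = 54.4570; S(3,2) = 52.1480; S(3,3) = 49.9370
Terminal payoffs V(N, i) = max(S_T - K, 0):
  V(3,0) = 8.858165; V(3,1) = 6.446980; V(3,2) = 4.138028; V(3,3) = 1.926974
Backward induction: V(k, i) = exp(-r*dt) * [p * V(k+1, i) + (1-p) * V(k+1, i+1)].
  V(2,0) = exp(-r*dt) * [p*8.858165 + (1-p)*6.446980] = 7.698135
  V(2,1) = exp(-r*dt) * [p*6.446980 + (1-p)*4.138028] = 5.338620
  V(2,2) = exp(-r*dt) * [p*4.138028 + (1-p)*1.926974] = 3.079147
  V(1,0) = exp(-r*dt) * [p*7.698135 + (1-p)*5.338620] = 6.564147
  V(1,1) = exp(-r*dt) * [p*5.338620 + (1-p)*3.079147] = 4.255195
  V(0,0) = exp(-r*dt) * [p*6.564147 + (1-p)*4.255195] = 5.455644

Answer: Price = V(0,0) = 5.4556


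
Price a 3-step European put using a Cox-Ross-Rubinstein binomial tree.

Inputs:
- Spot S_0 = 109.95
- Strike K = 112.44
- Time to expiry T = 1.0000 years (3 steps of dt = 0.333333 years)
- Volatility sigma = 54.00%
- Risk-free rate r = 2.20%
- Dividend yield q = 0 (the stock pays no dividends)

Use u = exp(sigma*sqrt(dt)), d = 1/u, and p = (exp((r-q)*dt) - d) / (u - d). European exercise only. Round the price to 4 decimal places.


dt = T/N = 0.333333
u = exp(sigma*sqrt(dt)) = 1.365839; d = 1/u = 0.732151
p = (exp((r-q)*dt) - d) / (u - d) = 0.434298
Discount per step: exp(-r*dt) = 0.992693
Stock lattice S(k, i) with i counting down-moves:
  k=0: S(0,0) = 109.9500
  k=1: S(1,0) = 150.1740; S(1,1) = 80.5000
  k=2: S(2,0) = 205.1136; S(2,1) = 109.9500; S(2,2) = 58.9381
  k=3: S(3,0) = 280.1522; S(3,1) = 150.1740; S(3,2) = 80.5000; S(3,3) = 43.1515
Terminal payoffs V(N, i) = max(K - S_T, 0):
  V(3,0) = 0.000000; V(3,1) = 0.000000; V(3,2) = 31.940049; V(3,3) = 69.288452
Backward induction: V(k, i) = exp(-r*dt) * [p * V(k+1, i) + (1-p) * V(k+1, i+1)].
  V(2,0) = exp(-r*dt) * [p*0.000000 + (1-p)*0.000000] = 0.000000
  V(2,1) = exp(-r*dt) * [p*0.000000 + (1-p)*31.940049] = 17.936533
  V(2,2) = exp(-r*dt) * [p*31.940049 + (1-p)*69.288452] = 52.680375
  V(1,0) = exp(-r*dt) * [p*0.000000 + (1-p)*17.936533] = 10.072596
  V(1,1) = exp(-r*dt) * [p*17.936533 + (1-p)*52.680375] = 37.316535
  V(0,0) = exp(-r*dt) * [p*10.072596 + (1-p)*37.316535] = 25.298345

Answer: Price = V(0,0) = 25.2983


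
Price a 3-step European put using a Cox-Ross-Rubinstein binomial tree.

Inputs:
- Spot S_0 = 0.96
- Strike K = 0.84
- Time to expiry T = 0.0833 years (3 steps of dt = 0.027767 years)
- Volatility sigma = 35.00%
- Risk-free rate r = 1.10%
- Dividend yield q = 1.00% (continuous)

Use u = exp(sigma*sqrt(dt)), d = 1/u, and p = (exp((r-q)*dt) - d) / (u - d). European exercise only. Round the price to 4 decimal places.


Answer: Price = V(0,0) = 0.0046

Derivation:
dt = T/N = 0.027767
u = exp(sigma*sqrt(dt)) = 1.060056; d = 1/u = 0.943346
p = (exp((r-q)*dt) - d) / (u - d) = 0.485662
Discount per step: exp(-r*dt) = 0.999695
Stock lattice S(k, i) with i counting down-moves:
  k=0: S(0,0) = 0.9600
  k=1: S(1,0) = 1.0177; S(1,1) = 0.9056
  k=2: S(2,0) = 1.0788; S(2,1) = 0.9600; S(2,2) = 0.8543
  k=3: S(3,0) = 1.1436; S(3,1) = 1.0177; S(3,2) = 0.9056; S(3,3) = 0.8059
Terminal payoffs V(N, i) = max(K - S_T, 0):
  V(3,0) = 0.000000; V(3,1) = 0.000000; V(3,2) = 0.000000; V(3,3) = 0.034093
Backward induction: V(k, i) = exp(-r*dt) * [p * V(k+1, i) + (1-p) * V(k+1, i+1)].
  V(2,0) = exp(-r*dt) * [p*0.000000 + (1-p)*0.000000] = 0.000000
  V(2,1) = exp(-r*dt) * [p*0.000000 + (1-p)*0.000000] = 0.000000
  V(2,2) = exp(-r*dt) * [p*0.000000 + (1-p)*0.034093] = 0.017530
  V(1,0) = exp(-r*dt) * [p*0.000000 + (1-p)*0.000000] = 0.000000
  V(1,1) = exp(-r*dt) * [p*0.000000 + (1-p)*0.017530] = 0.009014
  V(0,0) = exp(-r*dt) * [p*0.000000 + (1-p)*0.009014] = 0.004635


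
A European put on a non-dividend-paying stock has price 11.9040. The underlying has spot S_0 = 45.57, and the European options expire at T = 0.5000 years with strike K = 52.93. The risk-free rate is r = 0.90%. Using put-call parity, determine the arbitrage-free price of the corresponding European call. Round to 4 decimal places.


Put-call parity: C - P = S_0 * exp(-qT) - K * exp(-rT).
S_0 * exp(-qT) = 45.5700 * 1.00000000 = 45.57000000
K * exp(-rT) = 52.9300 * 0.99551011 = 52.69235011
C = P + S*exp(-qT) - K*exp(-rT)
C = 11.9040 + 45.57000000 - 52.69235011 = 4.7816

Answer: Call price = 4.7816


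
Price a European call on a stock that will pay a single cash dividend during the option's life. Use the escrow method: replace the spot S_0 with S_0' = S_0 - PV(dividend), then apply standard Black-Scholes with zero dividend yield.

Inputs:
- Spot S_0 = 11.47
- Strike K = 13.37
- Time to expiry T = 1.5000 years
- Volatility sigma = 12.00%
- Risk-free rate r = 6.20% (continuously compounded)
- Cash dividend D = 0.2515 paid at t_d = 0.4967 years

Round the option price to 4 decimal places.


PV(D) = D * exp(-r * t_d) = 0.2515 * 0.96967395 = 0.24387300
S_0' = S_0 - PV(D) = 11.4700 - 0.24387300 = 11.22612700
d1 = (ln(S_0'/K) + (r + sigma^2/2)*T) / (sigma*sqrt(T)) = -0.48288670
d2 = d1 - sigma*sqrt(T) = -0.62985609
exp(-rT) = 0.91119350
N(d1) = 0.31458809; N(d2) = 0.26439437
C = S_0' * N(d1) - K * exp(-rT) * N(d2) = 11.22612700 * 0.31458809 - 13.3700 * 0.91119350 * 0.26439437 = 0.3106

Answer: Price = 0.3106


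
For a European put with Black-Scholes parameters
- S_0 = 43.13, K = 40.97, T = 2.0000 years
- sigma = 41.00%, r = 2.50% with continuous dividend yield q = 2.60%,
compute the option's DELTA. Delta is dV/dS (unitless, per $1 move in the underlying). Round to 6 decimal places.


d1 = 0.3750748220; d2 = -0.2047527385
phi(d1) = 0.3718446594; exp(-qT) = 0.9493288668; exp(-rT) = 0.9512294245
N(-d1) = 0.3538024108
Delta = -exp(-qT) * N(-d1) = -0.9493288668 * 0.3538024108 = -0.335875

Answer: Delta = -0.335875


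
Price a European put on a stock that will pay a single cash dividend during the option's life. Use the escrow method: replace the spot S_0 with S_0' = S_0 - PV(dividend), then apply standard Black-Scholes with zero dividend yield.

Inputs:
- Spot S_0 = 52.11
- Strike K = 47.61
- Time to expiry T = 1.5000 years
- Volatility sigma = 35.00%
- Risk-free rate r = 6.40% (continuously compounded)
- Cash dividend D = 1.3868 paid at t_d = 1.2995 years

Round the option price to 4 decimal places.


PV(D) = D * exp(-r * t_d) = 1.3868 * 0.92019654 = 1.27612856
S_0' = S_0 - PV(D) = 52.1100 - 1.27612856 = 50.83387144
d1 = (ln(S_0'/K) + (r + sigma^2/2)*T) / (sigma*sqrt(T)) = 0.59113202
d2 = d1 - sigma*sqrt(T) = 0.16247132
exp(-rT) = 0.90846402
N(-d1) = 0.27721598; N(-d2) = 0.43546736
P = K * exp(-rT) * N(-d2) - S_0' * N(-d1) = 47.6100 * 0.90846402 * 0.43546736 - 50.83387144 * 0.27721598 = 4.7429

Answer: Price = 4.7429


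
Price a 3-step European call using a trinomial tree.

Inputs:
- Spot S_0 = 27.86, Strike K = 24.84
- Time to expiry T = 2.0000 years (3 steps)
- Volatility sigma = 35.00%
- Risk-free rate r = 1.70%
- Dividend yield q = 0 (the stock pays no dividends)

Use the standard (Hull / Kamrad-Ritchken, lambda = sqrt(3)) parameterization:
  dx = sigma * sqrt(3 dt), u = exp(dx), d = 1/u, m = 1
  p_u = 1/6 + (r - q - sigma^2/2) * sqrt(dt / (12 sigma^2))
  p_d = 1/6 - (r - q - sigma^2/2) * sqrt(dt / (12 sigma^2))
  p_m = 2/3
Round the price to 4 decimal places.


dt = T/N = 0.666667; dx = sigma*sqrt(3*dt) = 0.494975
u = exp(dx) = 1.640457; d = 1/u = 0.609586
p_u = 0.136867, p_m = 0.666667, p_d = 0.196466
Discount per step: exp(-r*dt) = 0.988731
Stock lattice S(k, j) with j the centered position index:
  k=0: S(0,+0) = 27.8600
  k=1: S(1,-1) = 16.9831; S(1,+0) = 27.8600; S(1,+1) = 45.7031
  k=2: S(2,-2) = 10.3526; S(2,-1) = 16.9831; S(2,+0) = 27.8600; S(2,+1) = 45.7031; S(2,+2) = 74.9740
  k=3: S(3,-3) = 6.3108; S(3,-2) = 10.3526; S(3,-1) = 16.9831; S(3,+0) = 27.8600; S(3,+1) = 45.7031; S(3,+2) = 74.9740; S(3,+3) = 122.9916
Terminal payoffs V(N, j) = max(S_T - K, 0):
  V(3,-3) = 0.000000; V(3,-2) = 0.000000; V(3,-1) = 0.000000; V(3,+0) = 3.020000; V(3,+1) = 20.863127; V(3,+2) = 50.134006; V(3,+3) = 98.151618
Backward induction: V(k, j) = exp(-r*dt) * [p_u * V(k+1, j+1) + p_m * V(k+1, j) + p_d * V(k+1, j-1)]
  V(2,-2) = exp(-r*dt) * [p_u*0.000000 + p_m*0.000000 + p_d*0.000000] = 0.000000
  V(2,-1) = exp(-r*dt) * [p_u*3.020000 + p_m*0.000000 + p_d*0.000000] = 0.408681
  V(2,+0) = exp(-r*dt) * [p_u*20.863127 + p_m*3.020000 + p_d*0.000000] = 4.813942
  V(2,+1) = exp(-r*dt) * [p_u*50.134006 + p_m*20.863127 + p_d*3.020000] = 21.123022
  V(2,+2) = exp(-r*dt) * [p_u*98.151618 + p_m*50.134006 + p_d*20.863127] = 50.381070
  V(1,-1) = exp(-r*dt) * [p_u*4.813942 + p_m*0.408681 + p_d*0.000000] = 0.920829
  V(1,+0) = exp(-r*dt) * [p_u*21.123022 + p_m*4.813942 + p_d*0.408681] = 6.110983
  V(1,+1) = exp(-r*dt) * [p_u*50.381070 + p_m*21.123022 + p_d*4.813942] = 21.676244
  V(0,+0) = exp(-r*dt) * [p_u*21.676244 + p_m*6.110983 + p_d*0.920829] = 7.140283

Answer: Price = V(0,0) = 7.1403


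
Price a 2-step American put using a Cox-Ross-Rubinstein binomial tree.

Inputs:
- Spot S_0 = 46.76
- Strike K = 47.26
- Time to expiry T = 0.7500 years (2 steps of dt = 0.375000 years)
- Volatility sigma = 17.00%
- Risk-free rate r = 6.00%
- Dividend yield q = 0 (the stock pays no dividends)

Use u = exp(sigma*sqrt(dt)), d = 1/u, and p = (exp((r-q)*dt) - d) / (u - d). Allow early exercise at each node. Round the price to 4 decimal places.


Answer: Price = V(0,0) = 2.2045

Derivation:
dt = T/N = 0.375000
u = exp(sigma*sqrt(dt)) = 1.109715; d = 1/u = 0.901132
p = (exp((r-q)*dt) - d) / (u - d) = 0.583091
Discount per step: exp(-r*dt) = 0.977751
Stock lattice S(k, i) with i counting down-moves:
  k=0: S(0,0) = 46.7600
  k=1: S(1,0) = 51.8903; S(1,1) = 42.1369
  k=2: S(2,0) = 57.5834; S(2,1) = 46.7600; S(2,2) = 37.9710
Terminal payoffs V(N, i) = max(K - S_T, 0):
  V(2,0) = 0.000000; V(2,1) = 0.500000; V(2,2) = 9.289046
Backward induction: V(k, i) = exp(-r*dt) * [p * V(k+1, i) + (1-p) * V(k+1, i+1)]; then take max(V_cont, immediate exercise) for American.
  V(1,0) = exp(-r*dt) * [p*0.000000 + (1-p)*0.500000] = 0.203817; exercise = 0.000000; V(1,0) = max -> 0.203817
  V(1,1) = exp(-r*dt) * [p*0.500000 + (1-p)*9.289046] = 4.071582; exercise = 5.123059; V(1,1) = max -> 5.123059
  V(0,0) = exp(-r*dt) * [p*0.203817 + (1-p)*5.123059] = 2.204528; exercise = 0.500000; V(0,0) = max -> 2.204528


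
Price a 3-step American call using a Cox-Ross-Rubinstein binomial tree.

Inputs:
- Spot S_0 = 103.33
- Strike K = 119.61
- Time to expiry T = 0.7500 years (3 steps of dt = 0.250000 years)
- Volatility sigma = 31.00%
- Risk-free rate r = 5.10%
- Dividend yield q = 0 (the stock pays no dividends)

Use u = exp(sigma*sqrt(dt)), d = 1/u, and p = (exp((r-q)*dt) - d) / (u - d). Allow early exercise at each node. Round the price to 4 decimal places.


Answer: Price = V(0,0) = 5.8630

Derivation:
dt = T/N = 0.250000
u = exp(sigma*sqrt(dt)) = 1.167658; d = 1/u = 0.856415
p = (exp((r-q)*dt) - d) / (u - d) = 0.502554
Discount per step: exp(-r*dt) = 0.987331
Stock lattice S(k, i) with i counting down-moves:
  k=0: S(0,0) = 103.3300
  k=1: S(1,0) = 120.6541; S(1,1) = 88.4934
  k=2: S(2,0) = 140.8827; S(2,1) = 103.3300; S(2,2) = 75.7871
  k=3: S(3,0) = 164.5028; S(3,1) = 120.6541; S(3,2) = 88.4934; S(3,3) = 64.9052
Terminal payoffs V(N, i) = max(S_T - K, 0):
  V(3,0) = 44.892826; V(3,1) = 1.044097; V(3,2) = 0.000000; V(3,3) = 0.000000
Backward induction: V(k, i) = exp(-r*dt) * [p * V(k+1, i) + (1-p) * V(k+1, i+1)]; then take max(V_cont, immediate exercise) for American.
  V(2,0) = exp(-r*dt) * [p*44.892826 + (1-p)*1.044097] = 22.788064; exercise = 21.272717; V(2,0) = max -> 22.788064
  V(2,1) = exp(-r*dt) * [p*1.044097 + (1-p)*0.000000] = 0.518068; exercise = 0.000000; V(2,1) = max -> 0.518068
  V(2,2) = exp(-r*dt) * [p*0.000000 + (1-p)*0.000000] = 0.000000; exercise = 0.000000; V(2,2) = max -> 0.000000
  V(1,0) = exp(-r*dt) * [p*22.788064 + (1-p)*0.518068] = 11.561600; exercise = 1.044097; V(1,0) = max -> 11.561600
  V(1,1) = exp(-r*dt) * [p*0.518068 + (1-p)*0.000000] = 0.257059; exercise = 0.000000; V(1,1) = max -> 0.257059
  V(0,0) = exp(-r*dt) * [p*11.561600 + (1-p)*0.257059] = 5.862975; exercise = 0.000000; V(0,0) = max -> 5.862975


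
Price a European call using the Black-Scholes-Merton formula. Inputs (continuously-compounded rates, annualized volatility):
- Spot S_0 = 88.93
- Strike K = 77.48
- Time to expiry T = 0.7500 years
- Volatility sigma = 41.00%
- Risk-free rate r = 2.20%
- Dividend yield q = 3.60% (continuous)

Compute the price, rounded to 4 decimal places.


d1 = (ln(S/K) + (r - q + 0.5*sigma^2) * T) / (sigma * sqrt(T)) = 0.53613930
d2 = d1 - sigma * sqrt(T) = 0.18106889
exp(-rT) = 0.98363538; exp(-qT) = 0.97336124
C = S_0 * exp(-qT) * N(d1) - K * exp(-rT) * N(d2)
N(d1) = 0.70406886; N(d2) = 0.57184325
C = 88.9300 * 0.97336124 * 0.70406886 - 77.4800 * 0.98363538 * 0.57184325 = 17.3636

Answer: Price = 17.3636


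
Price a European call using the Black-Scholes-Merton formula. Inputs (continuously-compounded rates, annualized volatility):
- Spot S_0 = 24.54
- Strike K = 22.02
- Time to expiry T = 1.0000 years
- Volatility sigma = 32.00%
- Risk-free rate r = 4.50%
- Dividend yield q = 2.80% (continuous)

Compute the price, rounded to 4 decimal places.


d1 = (ln(S/K) + (r - q + 0.5*sigma^2) * T) / (sigma * sqrt(T)) = 0.55172909
d2 = d1 - sigma * sqrt(T) = 0.23172909
exp(-rT) = 0.95599748; exp(-qT) = 0.97238837
C = S_0 * exp(-qT) * N(d1) - K * exp(-rT) * N(d2)
N(d1) = 0.70943301; N(d2) = 0.59162578
C = 24.5400 * 0.97238837 * 0.70943301 - 22.0200 * 0.95599748 * 0.59162578 = 4.4744

Answer: Price = 4.4744


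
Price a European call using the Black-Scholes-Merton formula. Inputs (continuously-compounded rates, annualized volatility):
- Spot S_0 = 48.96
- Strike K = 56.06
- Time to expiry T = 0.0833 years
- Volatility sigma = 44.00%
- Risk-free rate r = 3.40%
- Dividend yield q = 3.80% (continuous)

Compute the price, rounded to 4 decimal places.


Answer: Price = 0.4831

Derivation:
d1 = (ln(S/K) + (r - q + 0.5*sigma^2) * T) / (sigma * sqrt(T)) = -1.00548866
d2 = d1 - sigma * sqrt(T) = -1.13248032
exp(-rT) = 0.99717181; exp(-qT) = 0.99683960
C = S_0 * exp(-qT) * N(d1) - K * exp(-rT) * N(d2)
N(d1) = 0.15733080; N(d2) = 0.12871628
C = 48.9600 * 0.99683960 * 0.15733080 - 56.0600 * 0.99717181 * 0.12871628 = 0.4831


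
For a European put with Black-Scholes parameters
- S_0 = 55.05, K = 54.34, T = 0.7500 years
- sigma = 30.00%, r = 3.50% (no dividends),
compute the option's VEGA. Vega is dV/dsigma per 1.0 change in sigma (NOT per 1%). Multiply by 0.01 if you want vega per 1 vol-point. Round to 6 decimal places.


Answer: Vega = 18.283673

Derivation:
d1 = 0.2809049975; d2 = 0.0210973764
phi(d1) = 0.3835089418; exp(-qT) = 1.0000000000; exp(-rT) = 0.9740915363
Vega = S * exp(-qT) * phi(d1) * sqrt(T) = 55.0500 * 1.0000000000 * 0.3835089418 * 0.8660254038 = 18.283673


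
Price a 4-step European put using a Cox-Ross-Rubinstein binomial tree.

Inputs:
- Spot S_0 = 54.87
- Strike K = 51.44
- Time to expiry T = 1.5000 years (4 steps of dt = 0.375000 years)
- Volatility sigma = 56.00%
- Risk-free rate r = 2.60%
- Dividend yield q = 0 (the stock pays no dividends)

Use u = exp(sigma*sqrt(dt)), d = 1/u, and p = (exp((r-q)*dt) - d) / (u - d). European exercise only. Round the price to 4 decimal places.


Answer: Price = V(0,0) = 11.1446

Derivation:
dt = T/N = 0.375000
u = exp(sigma*sqrt(dt)) = 1.409068; d = 1/u = 0.709689
p = (exp((r-q)*dt) - d) / (u - d) = 0.429107
Discount per step: exp(-r*dt) = 0.990297
Stock lattice S(k, i) with i counting down-moves:
  k=0: S(0,0) = 54.8700
  k=1: S(1,0) = 77.3156; S(1,1) = 38.9406
  k=2: S(2,0) = 108.9429; S(2,1) = 54.8700; S(2,2) = 27.6357
  k=3: S(3,0) = 153.5080; S(3,1) = 77.3156; S(3,2) = 38.9406; S(3,3) = 19.6128
  k=4: S(4,0) = 216.3032; S(4,1) = 108.9429; S(4,2) = 54.8700; S(4,3) = 27.6357; S(4,4) = 13.9190
Terminal payoffs V(N, i) = max(K - S_T, 0):
  V(4,0) = 0.000000; V(4,1) = 0.000000; V(4,2) = 0.000000; V(4,3) = 23.804267; V(4,4) = 37.521032
Backward induction: V(k, i) = exp(-r*dt) * [p * V(k+1, i) + (1-p) * V(k+1, i+1)].
  V(3,0) = exp(-r*dt) * [p*0.000000 + (1-p)*0.000000] = 0.000000
  V(3,1) = exp(-r*dt) * [p*0.000000 + (1-p)*0.000000] = 0.000000
  V(3,2) = exp(-r*dt) * [p*0.000000 + (1-p)*23.804267] = 13.457824
  V(3,3) = exp(-r*dt) * [p*23.804267 + (1-p)*37.521032] = 31.328124
  V(2,0) = exp(-r*dt) * [p*0.000000 + (1-p)*0.000000] = 0.000000
  V(2,1) = exp(-r*dt) * [p*0.000000 + (1-p)*13.457824] = 7.608428
  V(2,2) = exp(-r*dt) * [p*13.457824 + (1-p)*31.328124] = 23.430284
  V(1,0) = exp(-r*dt) * [p*0.000000 + (1-p)*7.608428] = 4.301451
  V(1,1) = exp(-r*dt) * [p*7.608428 + (1-p)*23.430284] = 16.479547
  V(0,0) = exp(-r*dt) * [p*4.301451 + (1-p)*16.479547] = 11.144644


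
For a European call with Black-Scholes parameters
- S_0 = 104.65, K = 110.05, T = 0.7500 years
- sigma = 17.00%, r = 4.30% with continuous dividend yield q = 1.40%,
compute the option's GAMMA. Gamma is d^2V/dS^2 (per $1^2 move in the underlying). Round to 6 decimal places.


d1 = -0.1204003472; d2 = -0.2676246658
phi(d1) = 0.3960611522; exp(-qT) = 0.9895549326; exp(-rT) = 0.9682644857
Gamma = exp(-qT) * phi(d1) / (S * sigma * sqrt(T)) = 0.9895549326 * 0.3960611522 / (104.6500 * 0.1700 * 0.8660254038) = 0.025438

Answer: Gamma = 0.025438


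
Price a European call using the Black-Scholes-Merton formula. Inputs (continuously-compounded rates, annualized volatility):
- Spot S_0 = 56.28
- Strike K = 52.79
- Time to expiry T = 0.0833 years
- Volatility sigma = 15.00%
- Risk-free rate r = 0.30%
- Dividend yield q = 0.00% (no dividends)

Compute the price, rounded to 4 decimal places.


Answer: Price = 3.5748

Derivation:
d1 = (ln(S/K) + (r - q + 0.5*sigma^2) * T) / (sigma * sqrt(T)) = 1.50613418
d2 = d1 - sigma * sqrt(T) = 1.46284157
exp(-rT) = 0.99975013; exp(-qT) = 1.00000000
C = S_0 * exp(-qT) * N(d1) - K * exp(-rT) * N(d2)
N(d1) = 0.93398363; N(d2) = 0.92824463
C = 56.2800 * 1.00000000 * 0.93398363 - 52.7900 * 0.99975013 * 0.92824463 = 3.5748


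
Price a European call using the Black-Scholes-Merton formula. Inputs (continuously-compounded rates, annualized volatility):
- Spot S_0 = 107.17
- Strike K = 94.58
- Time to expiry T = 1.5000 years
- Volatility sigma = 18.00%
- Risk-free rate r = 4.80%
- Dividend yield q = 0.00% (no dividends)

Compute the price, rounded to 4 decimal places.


d1 = (ln(S/K) + (r - q + 0.5*sigma^2) * T) / (sigma * sqrt(T)) = 1.00370256
d2 = d1 - sigma * sqrt(T) = 0.78324848
exp(-rT) = 0.93053090; exp(-qT) = 1.00000000
C = S_0 * exp(-qT) * N(d1) - K * exp(-rT) * N(d2)
N(d1) = 0.84223900; N(d2) = 0.78325940
C = 107.1700 * 1.00000000 * 0.84223900 - 94.5800 * 0.93053090 * 0.78325940 = 21.3284

Answer: Price = 21.3284


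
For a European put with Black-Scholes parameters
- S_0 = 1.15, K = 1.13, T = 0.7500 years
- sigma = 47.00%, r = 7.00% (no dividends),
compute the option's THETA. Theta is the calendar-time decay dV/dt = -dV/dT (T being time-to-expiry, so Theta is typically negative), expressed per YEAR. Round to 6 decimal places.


Answer: Theta = -0.077546

Derivation:
d1 = 0.3756015062; d2 = -0.0314304336
phi(d1) = 0.3717711586; exp(-qT) = 1.0000000000; exp(-rT) = 0.9488543211
Theta = -S*exp(-qT)*phi(d1)*sigma/(2*sqrt(T)) + r*K*exp(-rT)*N(-d2) - q*S*exp(-qT)*N(-d1)
N(-d1) = 0.3536065854; N(-d2) = 0.5125368647; sqrt(T) = 0.8660254038
Term 1 = -1.1500 * 1.0000000000 * 0.3717711586 * 0.4700 / (2 * 0.8660254038) = -0.1160140975
Term 2 = 0.0700 * 1.1300 * 0.9488543211 * 0.5125368647 = 0.0384681350
Term 3 = 0 (no dividend yield, q = 0)
Theta = -0.1160140975 + (0.0384681350) + (0.0000000000) = -0.077546


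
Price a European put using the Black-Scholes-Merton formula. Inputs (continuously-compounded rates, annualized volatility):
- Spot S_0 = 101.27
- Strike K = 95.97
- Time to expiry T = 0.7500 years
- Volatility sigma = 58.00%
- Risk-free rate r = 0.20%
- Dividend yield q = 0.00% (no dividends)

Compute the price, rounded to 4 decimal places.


d1 = (ln(S/K) + (r - q + 0.5*sigma^2) * T) / (sigma * sqrt(T)) = 0.36115166
d2 = d1 - sigma * sqrt(T) = -0.14114308
exp(-rT) = 0.99850112; exp(-qT) = 1.00000000
P = K * exp(-rT) * N(-d2) - S_0 * exp(-qT) * N(-d1)
N(-d1) = 0.35899304; N(-d2) = 0.55612154
P = 95.9700 * 0.99850112 * 0.55612154 - 101.2700 * 1.00000000 * 0.35899304 = 16.9358

Answer: Price = 16.9358


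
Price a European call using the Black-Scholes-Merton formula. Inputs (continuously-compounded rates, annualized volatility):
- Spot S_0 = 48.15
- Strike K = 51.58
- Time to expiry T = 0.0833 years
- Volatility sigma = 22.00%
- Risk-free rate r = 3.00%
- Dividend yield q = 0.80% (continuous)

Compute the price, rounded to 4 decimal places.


d1 = (ln(S/K) + (r - q + 0.5*sigma^2) * T) / (sigma * sqrt(T)) = -1.02312869
d2 = d1 - sigma * sqrt(T) = -1.08662452
exp(-rT) = 0.99750412; exp(-qT) = 0.99933382
C = S_0 * exp(-qT) * N(d1) - K * exp(-rT) * N(d2)
N(d1) = 0.15312350; N(d2) = 0.13860139
C = 48.1500 * 0.99933382 * 0.15312350 - 51.5800 * 0.99750412 * 0.13860139 = 0.2368

Answer: Price = 0.2368


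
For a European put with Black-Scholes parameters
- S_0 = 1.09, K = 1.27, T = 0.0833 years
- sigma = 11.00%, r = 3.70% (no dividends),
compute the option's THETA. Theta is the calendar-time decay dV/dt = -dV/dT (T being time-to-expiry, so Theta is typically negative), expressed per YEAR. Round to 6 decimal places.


Answer: Theta = 0.046844

Derivation:
d1 = -4.7011952483; d2 = -4.7329431616
phi(d1) = 0.0000063341; exp(-qT) = 1.0000000000; exp(-rT) = 0.9969226448
Theta = -S*exp(-qT)*phi(d1)*sigma/(2*sqrt(T)) + r*K*exp(-rT)*N(-d2) - q*S*exp(-qT)*N(-d1)
N(-d1) = 0.9999987068; N(-d2) = 0.9999988936; sqrt(T) = 0.2886173938
Term 1 = -1.0900 * 1.0000000000 * 0.0000063341 * 0.1100 / (2 * 0.2886173938) = -0.0000013157
Term 2 = 0.0370 * 1.2700 * 0.9969226448 * 0.9999988936 = 0.0468453432
Term 3 = 0 (no dividend yield, q = 0)
Theta = -0.0000013157 + (0.0468453432) + (0.0000000000) = 0.046844


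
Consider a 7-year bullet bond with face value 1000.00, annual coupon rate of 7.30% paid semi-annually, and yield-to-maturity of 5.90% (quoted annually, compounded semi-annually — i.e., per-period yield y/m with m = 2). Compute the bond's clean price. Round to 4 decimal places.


Answer: Price = 1079.3427

Derivation:
Coupon per period c = face * coupon_rate / m = 36.500000
Periods per year m = 2; per-period yield y/m = 0.029500
Number of cashflows N = 14
Cashflows (t years, CF_t, discount factor 1/(1+y/m)^(m*t), PV):
  t = 0.5000: CF_t = 36.500000, DF = 0.971345, PV = 35.454104
  t = 1.0000: CF_t = 36.500000, DF = 0.943512, PV = 34.438178
  t = 1.5000: CF_t = 36.500000, DF = 0.916476, PV = 33.451362
  t = 2.0000: CF_t = 36.500000, DF = 0.890214, PV = 32.492824
  t = 2.5000: CF_t = 36.500000, DF = 0.864706, PV = 31.561752
  t = 3.0000: CF_t = 36.500000, DF = 0.839928, PV = 30.657360
  t = 3.5000: CF_t = 36.500000, DF = 0.815860, PV = 29.778883
  t = 4.0000: CF_t = 36.500000, DF = 0.792482, PV = 28.925579
  t = 4.5000: CF_t = 36.500000, DF = 0.769773, PV = 28.096725
  t = 5.0000: CF_t = 36.500000, DF = 0.747716, PV = 27.291622
  t = 5.5000: CF_t = 36.500000, DF = 0.726290, PV = 26.509590
  t = 6.0000: CF_t = 36.500000, DF = 0.705479, PV = 25.749966
  t = 6.5000: CF_t = 36.500000, DF = 0.685263, PV = 25.012108
  t = 7.0000: CF_t = 1036.500000, DF = 0.665627, PV = 689.922634
Price P = sum_t PV_t = 1079.342689


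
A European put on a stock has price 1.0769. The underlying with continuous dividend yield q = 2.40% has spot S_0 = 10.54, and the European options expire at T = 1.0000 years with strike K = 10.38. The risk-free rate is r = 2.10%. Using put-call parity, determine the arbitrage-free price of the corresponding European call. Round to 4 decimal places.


Answer: Call price = 1.2027

Derivation:
Put-call parity: C - P = S_0 * exp(-qT) - K * exp(-rT).
S_0 * exp(-qT) = 10.5400 * 0.97628571 = 10.29005138
K * exp(-rT) = 10.3800 * 0.97921896 = 10.16429285
C = P + S*exp(-qT) - K*exp(-rT)
C = 1.0769 + 10.29005138 - 10.16429285 = 1.2027


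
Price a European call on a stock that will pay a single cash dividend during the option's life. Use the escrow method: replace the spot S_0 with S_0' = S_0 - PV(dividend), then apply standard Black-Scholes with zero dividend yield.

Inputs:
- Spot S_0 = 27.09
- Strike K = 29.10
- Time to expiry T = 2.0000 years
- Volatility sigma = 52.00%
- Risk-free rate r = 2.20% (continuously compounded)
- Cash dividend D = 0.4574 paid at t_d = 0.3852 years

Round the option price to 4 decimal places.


Answer: Price = 7.2239

Derivation:
PV(D) = D * exp(-r * t_d) = 0.4574 * 0.99156141 = 0.45354019
S_0' = S_0 - PV(D) = 27.0900 - 0.45354019 = 26.63645981
d1 = (ln(S_0'/K) + (r + sigma^2/2)*T) / (sigma*sqrt(T)) = 0.30724167
d2 = d1 - sigma*sqrt(T) = -0.42814939
exp(-rT) = 0.95695396
N(d1) = 0.62067028; N(d2) = 0.33427118
C = S_0' * N(d1) - K * exp(-rT) * N(d2) = 26.63645981 * 0.62067028 - 29.1000 * 0.95695396 * 0.33427118 = 7.2239


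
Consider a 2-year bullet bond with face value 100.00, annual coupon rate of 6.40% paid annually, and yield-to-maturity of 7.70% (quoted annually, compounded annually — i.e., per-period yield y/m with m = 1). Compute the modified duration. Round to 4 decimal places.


Answer: Modified duration = 1.8005

Derivation:
Coupon per period c = face * coupon_rate / m = 6.400000
Periods per year m = 1; per-period yield y/m = 0.077000
Number of cashflows N = 2
Cashflows (t years, CF_t, discount factor 1/(1+y/m)^(m*t), PV):
  t = 1.0000: CF_t = 6.400000, DF = 0.928505, PV = 5.942433
  t = 2.0000: CF_t = 106.400000, DF = 0.862122, PV = 91.729752
Price P = sum_t PV_t = 97.672185
First compute Macaulay numerator sum_t t * PV_t:
  t * PV_t at t = 1.0000: 5.942433
  t * PV_t at t = 2.0000: 183.459505
Macaulay duration D = 189.401938 / 97.672185 = 1.939159
Modified duration = D / (1 + y/m) = 1.939159 / (1 + 0.077000) = 1.800519


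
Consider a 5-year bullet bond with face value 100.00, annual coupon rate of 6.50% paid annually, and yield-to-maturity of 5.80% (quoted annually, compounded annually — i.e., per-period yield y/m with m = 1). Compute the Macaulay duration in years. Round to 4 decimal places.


Coupon per period c = face * coupon_rate / m = 6.500000
Periods per year m = 1; per-period yield y/m = 0.058000
Number of cashflows N = 5
Cashflows (t years, CF_t, discount factor 1/(1+y/m)^(m*t), PV):
  t = 1.0000: CF_t = 6.500000, DF = 0.945180, PV = 6.143667
  t = 2.0000: CF_t = 6.500000, DF = 0.893364, PV = 5.806869
  t = 3.0000: CF_t = 6.500000, DF = 0.844390, PV = 5.488534
  t = 4.0000: CF_t = 6.500000, DF = 0.798100, PV = 5.187650
  t = 5.0000: CF_t = 106.500000, DF = 0.754348, PV = 80.338047
Price P = sum_t PV_t = 102.964767
Macaulay numerator sum_t t * PV_t:
  t * PV_t at t = 1.0000: 6.143667
  t * PV_t at t = 2.0000: 11.613738
  t * PV_t at t = 3.0000: 16.465602
  t * PV_t at t = 4.0000: 20.750601
  t * PV_t at t = 5.0000: 401.690234
Macaulay duration D = (sum_t t * PV_t) / P = 456.663842 / 102.964767 = 4.435147

Answer: Macaulay duration = 4.4351 years


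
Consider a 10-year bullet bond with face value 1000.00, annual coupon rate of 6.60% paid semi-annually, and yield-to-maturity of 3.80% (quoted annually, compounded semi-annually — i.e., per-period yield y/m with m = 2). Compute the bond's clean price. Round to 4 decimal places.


Answer: Price = 1231.1447

Derivation:
Coupon per period c = face * coupon_rate / m = 33.000000
Periods per year m = 2; per-period yield y/m = 0.019000
Number of cashflows N = 20
Cashflows (t years, CF_t, discount factor 1/(1+y/m)^(m*t), PV):
  t = 0.5000: CF_t = 33.000000, DF = 0.981354, PV = 32.384691
  t = 1.0000: CF_t = 33.000000, DF = 0.963056, PV = 31.780855
  t = 1.5000: CF_t = 33.000000, DF = 0.945099, PV = 31.188277
  t = 2.0000: CF_t = 33.000000, DF = 0.927477, PV = 30.606749
  t = 2.5000: CF_t = 33.000000, DF = 0.910184, PV = 30.036064
  t = 3.0000: CF_t = 33.000000, DF = 0.893213, PV = 29.476020
  t = 3.5000: CF_t = 33.000000, DF = 0.876558, PV = 28.926418
  t = 4.0000: CF_t = 33.000000, DF = 0.860214, PV = 28.387063
  t = 4.5000: CF_t = 33.000000, DF = 0.844175, PV = 27.857766
  t = 5.0000: CF_t = 33.000000, DF = 0.828434, PV = 27.338337
  t = 5.5000: CF_t = 33.000000, DF = 0.812988, PV = 26.828594
  t = 6.0000: CF_t = 33.000000, DF = 0.797829, PV = 26.328355
  t = 6.5000: CF_t = 33.000000, DF = 0.782953, PV = 25.837444
  t = 7.0000: CF_t = 33.000000, DF = 0.768354, PV = 25.355686
  t = 7.5000: CF_t = 33.000000, DF = 0.754028, PV = 24.882911
  t = 8.0000: CF_t = 33.000000, DF = 0.739968, PV = 24.418951
  t = 8.5000: CF_t = 33.000000, DF = 0.726171, PV = 23.963641
  t = 9.0000: CF_t = 33.000000, DF = 0.712631, PV = 23.516822
  t = 9.5000: CF_t = 33.000000, DF = 0.699343, PV = 23.078333
  t = 10.0000: CF_t = 1033.000000, DF = 0.686304, PV = 708.951689
Price P = sum_t PV_t = 1231.144666
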